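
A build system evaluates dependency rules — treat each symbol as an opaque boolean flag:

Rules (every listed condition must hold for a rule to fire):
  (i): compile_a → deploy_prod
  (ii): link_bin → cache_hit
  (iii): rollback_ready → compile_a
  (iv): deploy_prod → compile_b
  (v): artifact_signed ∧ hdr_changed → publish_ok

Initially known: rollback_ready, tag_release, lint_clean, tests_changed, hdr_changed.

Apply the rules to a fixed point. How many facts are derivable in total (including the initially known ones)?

8

Round 1 — (iii), derive compile_a.
Round 2 — (i), derive deploy_prod.
Round 3 — (iv), derive compile_b.
Closure: {compile_a, compile_b, deploy_prod, hdr_changed, lint_clean, rollback_ready, tag_release, tests_changed} — 8 facts.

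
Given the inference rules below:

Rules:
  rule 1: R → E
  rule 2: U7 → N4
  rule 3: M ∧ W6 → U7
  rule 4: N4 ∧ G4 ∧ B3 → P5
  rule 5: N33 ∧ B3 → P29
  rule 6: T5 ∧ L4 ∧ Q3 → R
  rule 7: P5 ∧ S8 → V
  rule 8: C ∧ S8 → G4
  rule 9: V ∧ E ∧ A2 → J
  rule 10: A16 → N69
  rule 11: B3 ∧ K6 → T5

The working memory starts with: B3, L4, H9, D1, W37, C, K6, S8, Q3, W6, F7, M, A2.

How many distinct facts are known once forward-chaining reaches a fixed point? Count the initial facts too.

Round 1: rule 3 [M ∧ W6 → U7]; rule 8 [C ∧ S8 → G4]; rule 11 [B3 ∧ K6 → T5]. Adds U7, G4, T5.
Round 2: rule 2 [U7 → N4]; rule 6 [T5 ∧ L4 ∧ Q3 → R]. Adds N4, R.
Round 3: rule 1 [R → E]; rule 4 [N4 ∧ G4 ∧ B3 → P5]. Adds E, P5.
Round 4: rule 7 [P5 ∧ S8 → V]. Adds V.
Round 5: rule 9 [V ∧ E ∧ A2 → J]. Adds J.
Closure: {A2, B3, C, D1, E, F7, G4, H9, J, K6, L4, M, N4, P5, Q3, R, S8, T5, U7, V, W37, W6} — 22 facts.

22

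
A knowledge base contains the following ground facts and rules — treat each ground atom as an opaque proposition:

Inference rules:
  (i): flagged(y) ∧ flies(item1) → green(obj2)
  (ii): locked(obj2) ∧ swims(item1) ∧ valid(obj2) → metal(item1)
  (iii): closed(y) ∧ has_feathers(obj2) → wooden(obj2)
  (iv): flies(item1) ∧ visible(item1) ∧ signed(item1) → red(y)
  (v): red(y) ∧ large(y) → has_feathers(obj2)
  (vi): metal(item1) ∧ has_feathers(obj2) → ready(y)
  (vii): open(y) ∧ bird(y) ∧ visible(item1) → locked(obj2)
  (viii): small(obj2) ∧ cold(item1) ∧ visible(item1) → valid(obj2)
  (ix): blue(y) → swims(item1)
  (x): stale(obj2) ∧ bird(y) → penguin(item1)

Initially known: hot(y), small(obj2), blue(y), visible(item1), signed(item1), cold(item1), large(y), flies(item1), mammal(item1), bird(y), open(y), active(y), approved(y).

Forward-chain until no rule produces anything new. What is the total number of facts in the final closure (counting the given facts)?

20

Round 1 fires (iv), (vii), (viii), (ix), giving red(y), locked(obj2), valid(obj2), swims(item1).
Round 2 fires (ii), (v), giving metal(item1), has_feathers(obj2).
Round 3 fires (vi), giving ready(y).
Closure: {active(y), approved(y), bird(y), blue(y), cold(item1), flies(item1), has_feathers(obj2), hot(y), large(y), locked(obj2), mammal(item1), metal(item1), open(y), ready(y), red(y), signed(item1), small(obj2), swims(item1), valid(obj2), visible(item1)} — 20 facts.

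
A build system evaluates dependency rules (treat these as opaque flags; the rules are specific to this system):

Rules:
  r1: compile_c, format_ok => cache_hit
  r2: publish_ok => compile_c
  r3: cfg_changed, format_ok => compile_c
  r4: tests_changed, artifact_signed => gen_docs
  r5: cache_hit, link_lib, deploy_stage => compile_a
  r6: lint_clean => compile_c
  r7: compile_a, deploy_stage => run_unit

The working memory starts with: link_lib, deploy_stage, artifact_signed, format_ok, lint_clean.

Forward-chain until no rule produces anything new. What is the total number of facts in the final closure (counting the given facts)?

[1] r6 [lint_clean => compile_c]. ⇒ new: compile_c.
[2] r1 [compile_c, format_ok => cache_hit]. ⇒ new: cache_hit.
[3] r5 [cache_hit, link_lib, deploy_stage => compile_a]. ⇒ new: compile_a.
[4] r7 [compile_a, deploy_stage => run_unit]. ⇒ new: run_unit.
Closure: {artifact_signed, cache_hit, compile_a, compile_c, deploy_stage, format_ok, link_lib, lint_clean, run_unit} — 9 facts.

9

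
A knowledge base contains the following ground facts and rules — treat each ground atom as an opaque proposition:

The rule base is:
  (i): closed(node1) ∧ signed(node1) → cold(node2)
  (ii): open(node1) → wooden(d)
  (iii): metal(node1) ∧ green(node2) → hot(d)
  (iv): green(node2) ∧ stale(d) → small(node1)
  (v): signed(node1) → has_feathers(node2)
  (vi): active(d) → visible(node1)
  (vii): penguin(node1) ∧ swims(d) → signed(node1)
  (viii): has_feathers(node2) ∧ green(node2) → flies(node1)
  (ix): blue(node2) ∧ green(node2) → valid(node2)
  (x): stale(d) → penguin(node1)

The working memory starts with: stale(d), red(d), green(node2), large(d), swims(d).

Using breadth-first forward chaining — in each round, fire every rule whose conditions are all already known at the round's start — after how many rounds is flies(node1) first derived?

4

Round 1 fires (iv), (x), giving small(node1), penguin(node1).
Round 2 fires (vii), giving signed(node1).
Round 3 fires (v), giving has_feathers(node2).
Round 4 fires (viii), giving flies(node1).
flies(node1) first appears in round 4.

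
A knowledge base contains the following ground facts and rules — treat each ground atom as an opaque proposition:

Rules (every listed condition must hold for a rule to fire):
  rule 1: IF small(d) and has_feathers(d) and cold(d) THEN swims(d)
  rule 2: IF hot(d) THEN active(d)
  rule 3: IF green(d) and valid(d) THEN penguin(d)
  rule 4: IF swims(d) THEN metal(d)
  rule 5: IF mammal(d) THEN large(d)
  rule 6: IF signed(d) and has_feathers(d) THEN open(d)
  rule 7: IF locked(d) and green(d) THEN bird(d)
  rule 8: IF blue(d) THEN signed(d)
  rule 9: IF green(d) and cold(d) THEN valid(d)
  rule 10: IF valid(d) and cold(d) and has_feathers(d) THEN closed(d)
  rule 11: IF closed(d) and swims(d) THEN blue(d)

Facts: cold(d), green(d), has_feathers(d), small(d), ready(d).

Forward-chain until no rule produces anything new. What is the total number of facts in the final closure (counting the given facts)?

Round 1: rule 1 [IF small(d) and has_feathers(d) and cold(d) THEN swims(d)]; rule 9 [IF green(d) and cold(d) THEN valid(d)]. Adds swims(d), valid(d).
Round 2: rule 3 [IF green(d) and valid(d) THEN penguin(d)]; rule 4 [IF swims(d) THEN metal(d)]; rule 10 [IF valid(d) and cold(d) and has_feathers(d) THEN closed(d)]. Adds penguin(d), metal(d), closed(d).
Round 3: rule 11 [IF closed(d) and swims(d) THEN blue(d)]. Adds blue(d).
Round 4: rule 8 [IF blue(d) THEN signed(d)]. Adds signed(d).
Round 5: rule 6 [IF signed(d) and has_feathers(d) THEN open(d)]. Adds open(d).
Closure: {blue(d), closed(d), cold(d), green(d), has_feathers(d), metal(d), open(d), penguin(d), ready(d), signed(d), small(d), swims(d), valid(d)} — 13 facts.

13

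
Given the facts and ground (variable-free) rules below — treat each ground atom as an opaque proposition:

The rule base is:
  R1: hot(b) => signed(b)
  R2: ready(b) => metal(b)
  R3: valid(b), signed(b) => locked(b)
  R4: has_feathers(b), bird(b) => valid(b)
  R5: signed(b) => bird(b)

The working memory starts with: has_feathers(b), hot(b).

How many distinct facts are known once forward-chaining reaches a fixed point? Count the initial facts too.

6

Round 1 fires R1, giving signed(b).
Round 2 fires R5, giving bird(b).
Round 3 fires R4, giving valid(b).
Round 4 fires R3, giving locked(b).
Closure: {bird(b), has_feathers(b), hot(b), locked(b), signed(b), valid(b)} — 6 facts.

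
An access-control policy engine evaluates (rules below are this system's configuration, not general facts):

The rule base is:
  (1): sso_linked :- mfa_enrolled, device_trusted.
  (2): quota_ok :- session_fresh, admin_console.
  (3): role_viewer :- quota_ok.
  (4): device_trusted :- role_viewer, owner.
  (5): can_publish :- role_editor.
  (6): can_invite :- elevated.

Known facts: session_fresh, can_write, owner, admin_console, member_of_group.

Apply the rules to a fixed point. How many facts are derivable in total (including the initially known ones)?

8

Round 1: (2) [quota_ok :- session_fresh, admin_console.]. Adds quota_ok.
Round 2: (3) [role_viewer :- quota_ok.]. Adds role_viewer.
Round 3: (4) [device_trusted :- role_viewer, owner.]. Adds device_trusted.
Closure: {admin_console, can_write, device_trusted, member_of_group, owner, quota_ok, role_viewer, session_fresh} — 8 facts.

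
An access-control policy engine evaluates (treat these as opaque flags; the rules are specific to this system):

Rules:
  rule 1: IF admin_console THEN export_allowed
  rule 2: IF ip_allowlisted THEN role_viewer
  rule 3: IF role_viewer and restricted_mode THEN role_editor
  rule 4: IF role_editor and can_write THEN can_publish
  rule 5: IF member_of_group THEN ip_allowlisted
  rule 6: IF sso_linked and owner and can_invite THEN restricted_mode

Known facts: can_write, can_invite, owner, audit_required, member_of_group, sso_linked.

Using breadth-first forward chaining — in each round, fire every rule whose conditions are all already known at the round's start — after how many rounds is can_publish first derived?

4

Round 1 — rule 5, rule 6, derive ip_allowlisted, restricted_mode.
Round 2 — rule 2, derive role_viewer.
Round 3 — rule 3, derive role_editor.
Round 4 — rule 4, derive can_publish.
can_publish first appears in round 4.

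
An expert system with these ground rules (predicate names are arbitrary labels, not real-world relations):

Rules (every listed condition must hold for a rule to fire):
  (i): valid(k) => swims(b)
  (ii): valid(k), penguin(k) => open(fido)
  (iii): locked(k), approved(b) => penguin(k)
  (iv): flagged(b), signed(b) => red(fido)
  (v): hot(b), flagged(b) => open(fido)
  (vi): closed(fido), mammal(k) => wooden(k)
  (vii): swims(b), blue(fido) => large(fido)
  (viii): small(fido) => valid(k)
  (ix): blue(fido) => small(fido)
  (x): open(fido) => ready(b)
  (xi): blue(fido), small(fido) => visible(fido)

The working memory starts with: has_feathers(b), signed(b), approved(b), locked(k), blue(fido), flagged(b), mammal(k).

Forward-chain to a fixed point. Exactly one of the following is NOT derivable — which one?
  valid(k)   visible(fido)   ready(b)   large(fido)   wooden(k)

wooden(k)

Round 1 — (iii), (iv), (ix), derive penguin(k), red(fido), small(fido).
Round 2 — (viii), (xi), derive valid(k), visible(fido).
Round 3 — (i), (ii), derive swims(b), open(fido).
Round 4 — (vii), (x), derive large(fido), ready(b).
Derived: valid(k) (round 2), large(fido) (round 4), visible(fido) (round 2), ready(b) (round 4). wooden(k) never appears in any round.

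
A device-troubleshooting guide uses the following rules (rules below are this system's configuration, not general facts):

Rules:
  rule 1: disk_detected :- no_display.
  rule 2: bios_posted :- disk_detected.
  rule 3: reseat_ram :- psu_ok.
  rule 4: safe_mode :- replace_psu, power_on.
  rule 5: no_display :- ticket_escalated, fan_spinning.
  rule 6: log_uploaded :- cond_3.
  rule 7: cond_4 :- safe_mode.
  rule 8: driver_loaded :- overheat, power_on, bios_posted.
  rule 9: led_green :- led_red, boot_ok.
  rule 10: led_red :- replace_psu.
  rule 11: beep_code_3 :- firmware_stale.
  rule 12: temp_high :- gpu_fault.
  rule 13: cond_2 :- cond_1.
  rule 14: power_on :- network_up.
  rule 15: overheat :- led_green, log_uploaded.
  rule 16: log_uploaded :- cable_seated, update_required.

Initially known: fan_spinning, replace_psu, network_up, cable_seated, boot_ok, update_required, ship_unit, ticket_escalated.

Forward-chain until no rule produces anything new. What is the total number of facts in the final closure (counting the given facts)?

19

Round 1 — rule 5, rule 10, rule 14, rule 16, derive no_display, led_red, power_on, log_uploaded.
Round 2 — rule 1, rule 4, rule 9, derive disk_detected, safe_mode, led_green.
Round 3 — rule 2, rule 7, rule 15, derive bios_posted, cond_4, overheat.
Round 4 — rule 8, derive driver_loaded.
Closure: {bios_posted, boot_ok, cable_seated, cond_4, disk_detected, driver_loaded, fan_spinning, led_green, led_red, log_uploaded, network_up, no_display, overheat, power_on, replace_psu, safe_mode, ship_unit, ticket_escalated, update_required} — 19 facts.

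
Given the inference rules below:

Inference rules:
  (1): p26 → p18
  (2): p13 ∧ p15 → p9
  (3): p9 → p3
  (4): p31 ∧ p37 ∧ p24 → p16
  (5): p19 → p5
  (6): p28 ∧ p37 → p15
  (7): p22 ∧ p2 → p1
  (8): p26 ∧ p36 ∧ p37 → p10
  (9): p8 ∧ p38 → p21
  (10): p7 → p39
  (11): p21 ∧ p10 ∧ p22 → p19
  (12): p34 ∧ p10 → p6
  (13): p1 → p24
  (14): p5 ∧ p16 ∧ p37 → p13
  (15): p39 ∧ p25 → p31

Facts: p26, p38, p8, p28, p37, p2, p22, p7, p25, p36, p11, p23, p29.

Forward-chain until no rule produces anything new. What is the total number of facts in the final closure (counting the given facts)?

27

Round 1 — (1), (6), (7), (8), (9), (10), derive p18, p15, p1, p10, p21, p39.
Round 2 — (11), (13), (15), derive p19, p24, p31.
Round 3 — (4), (5), derive p16, p5.
Round 4 — (14), derive p13.
Round 5 — (2), derive p9.
Round 6 — (3), derive p3.
Closure: {p1, p10, p11, p13, p15, p16, p18, p19, p2, p21, p22, p23, p24, p25, p26, p28, p29, p3, p31, p36, p37, p38, p39, p5, p7, p8, p9} — 27 facts.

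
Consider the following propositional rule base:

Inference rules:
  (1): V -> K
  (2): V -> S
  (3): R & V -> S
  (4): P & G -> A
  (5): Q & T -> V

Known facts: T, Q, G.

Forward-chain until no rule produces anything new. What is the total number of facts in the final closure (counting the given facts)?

[1] (5) [Q & T -> V]. ⇒ new: V.
[2] (1) [V -> K]; (2) [V -> S]. ⇒ new: K, S.
Closure: {G, K, Q, S, T, V} — 6 facts.

6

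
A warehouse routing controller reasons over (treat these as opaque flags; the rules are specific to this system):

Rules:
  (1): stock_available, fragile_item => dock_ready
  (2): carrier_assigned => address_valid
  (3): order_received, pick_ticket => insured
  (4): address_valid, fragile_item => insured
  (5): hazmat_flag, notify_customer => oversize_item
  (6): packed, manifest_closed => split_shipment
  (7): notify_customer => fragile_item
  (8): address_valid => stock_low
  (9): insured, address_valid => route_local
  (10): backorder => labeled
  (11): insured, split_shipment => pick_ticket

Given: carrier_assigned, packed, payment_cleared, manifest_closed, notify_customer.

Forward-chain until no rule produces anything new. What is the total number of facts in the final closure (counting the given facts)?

12

Round 1: (2) [carrier_assigned => address_valid]; (6) [packed, manifest_closed => split_shipment]; (7) [notify_customer => fragile_item]. Adds address_valid, split_shipment, fragile_item.
Round 2: (4) [address_valid, fragile_item => insured]; (8) [address_valid => stock_low]. Adds insured, stock_low.
Round 3: (9) [insured, address_valid => route_local]; (11) [insured, split_shipment => pick_ticket]. Adds route_local, pick_ticket.
Closure: {address_valid, carrier_assigned, fragile_item, insured, manifest_closed, notify_customer, packed, payment_cleared, pick_ticket, route_local, split_shipment, stock_low} — 12 facts.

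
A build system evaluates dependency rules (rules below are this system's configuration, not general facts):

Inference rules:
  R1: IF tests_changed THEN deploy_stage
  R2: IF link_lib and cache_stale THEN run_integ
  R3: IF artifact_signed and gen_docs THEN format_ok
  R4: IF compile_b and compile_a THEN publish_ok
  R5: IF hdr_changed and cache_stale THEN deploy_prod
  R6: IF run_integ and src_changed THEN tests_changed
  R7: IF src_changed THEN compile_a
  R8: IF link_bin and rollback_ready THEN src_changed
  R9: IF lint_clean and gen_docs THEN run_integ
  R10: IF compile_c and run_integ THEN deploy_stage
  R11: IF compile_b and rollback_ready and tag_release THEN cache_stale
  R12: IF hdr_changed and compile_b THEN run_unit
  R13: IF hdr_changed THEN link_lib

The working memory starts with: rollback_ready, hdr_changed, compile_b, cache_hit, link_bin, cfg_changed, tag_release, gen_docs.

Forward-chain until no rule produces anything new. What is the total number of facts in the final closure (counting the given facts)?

18

Round 1: R8 [IF link_bin and rollback_ready THEN src_changed]; R11 [IF compile_b and rollback_ready and tag_release THEN cache_stale]; R12 [IF hdr_changed and compile_b THEN run_unit]; R13 [IF hdr_changed THEN link_lib]. Adds src_changed, cache_stale, run_unit, link_lib.
Round 2: R2 [IF link_lib and cache_stale THEN run_integ]; R5 [IF hdr_changed and cache_stale THEN deploy_prod]; R7 [IF src_changed THEN compile_a]. Adds run_integ, deploy_prod, compile_a.
Round 3: R4 [IF compile_b and compile_a THEN publish_ok]; R6 [IF run_integ and src_changed THEN tests_changed]. Adds publish_ok, tests_changed.
Round 4: R1 [IF tests_changed THEN deploy_stage]. Adds deploy_stage.
Closure: {cache_hit, cache_stale, cfg_changed, compile_a, compile_b, deploy_prod, deploy_stage, gen_docs, hdr_changed, link_bin, link_lib, publish_ok, rollback_ready, run_integ, run_unit, src_changed, tag_release, tests_changed} — 18 facts.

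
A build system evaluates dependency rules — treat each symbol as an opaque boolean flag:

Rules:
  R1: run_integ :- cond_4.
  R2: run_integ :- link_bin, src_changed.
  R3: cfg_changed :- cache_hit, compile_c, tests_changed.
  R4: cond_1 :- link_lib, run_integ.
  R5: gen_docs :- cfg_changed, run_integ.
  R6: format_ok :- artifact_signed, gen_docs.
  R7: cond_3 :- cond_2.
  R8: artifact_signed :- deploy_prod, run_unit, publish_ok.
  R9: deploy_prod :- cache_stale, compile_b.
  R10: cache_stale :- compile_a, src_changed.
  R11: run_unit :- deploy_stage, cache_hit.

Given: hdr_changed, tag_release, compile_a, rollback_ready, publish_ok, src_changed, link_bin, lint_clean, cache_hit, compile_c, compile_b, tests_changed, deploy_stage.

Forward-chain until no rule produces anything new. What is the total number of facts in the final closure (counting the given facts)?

21

Round 1: R2 [run_integ :- link_bin, src_changed.]; R3 [cfg_changed :- cache_hit, compile_c, tests_changed.]; R10 [cache_stale :- compile_a, src_changed.]; R11 [run_unit :- deploy_stage, cache_hit.]. New: run_integ, cfg_changed, cache_stale, run_unit.
Round 2: R5 [gen_docs :- cfg_changed, run_integ.]; R9 [deploy_prod :- cache_stale, compile_b.]. New: gen_docs, deploy_prod.
Round 3: R8 [artifact_signed :- deploy_prod, run_unit, publish_ok.]. New: artifact_signed.
Round 4: R6 [format_ok :- artifact_signed, gen_docs.]. New: format_ok.
Closure: {artifact_signed, cache_hit, cache_stale, cfg_changed, compile_a, compile_b, compile_c, deploy_prod, deploy_stage, format_ok, gen_docs, hdr_changed, link_bin, lint_clean, publish_ok, rollback_ready, run_integ, run_unit, src_changed, tag_release, tests_changed} — 21 facts.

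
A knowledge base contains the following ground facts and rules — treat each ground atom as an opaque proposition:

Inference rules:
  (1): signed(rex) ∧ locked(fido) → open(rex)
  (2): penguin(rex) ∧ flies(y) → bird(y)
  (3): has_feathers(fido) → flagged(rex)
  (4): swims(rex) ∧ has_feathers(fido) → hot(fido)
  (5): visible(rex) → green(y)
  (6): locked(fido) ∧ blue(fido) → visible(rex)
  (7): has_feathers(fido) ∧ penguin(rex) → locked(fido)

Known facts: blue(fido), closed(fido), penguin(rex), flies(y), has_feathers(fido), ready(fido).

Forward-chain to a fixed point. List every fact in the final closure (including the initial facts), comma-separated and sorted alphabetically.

bird(y), blue(fido), closed(fido), flagged(rex), flies(y), green(y), has_feathers(fido), locked(fido), penguin(rex), ready(fido), visible(rex)

Round 1 fires (2), (3), (7), giving bird(y), flagged(rex), locked(fido).
Round 2 fires (6), giving visible(rex).
Round 3 fires (5), giving green(y).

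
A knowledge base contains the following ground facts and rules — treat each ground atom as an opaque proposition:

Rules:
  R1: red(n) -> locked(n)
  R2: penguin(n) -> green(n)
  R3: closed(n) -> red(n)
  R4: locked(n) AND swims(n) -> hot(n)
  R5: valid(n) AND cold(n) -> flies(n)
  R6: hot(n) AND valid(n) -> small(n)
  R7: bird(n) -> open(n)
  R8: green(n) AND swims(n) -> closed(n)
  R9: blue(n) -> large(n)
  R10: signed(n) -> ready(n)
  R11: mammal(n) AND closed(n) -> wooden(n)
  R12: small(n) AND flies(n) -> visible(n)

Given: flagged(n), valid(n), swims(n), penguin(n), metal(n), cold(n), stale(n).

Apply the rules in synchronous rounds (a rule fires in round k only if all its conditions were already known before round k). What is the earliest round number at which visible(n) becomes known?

[1] R2 [penguin(n) -> green(n)]; R5 [valid(n) AND cold(n) -> flies(n)]. ⇒ new: green(n), flies(n).
[2] R8 [green(n) AND swims(n) -> closed(n)]. ⇒ new: closed(n).
[3] R3 [closed(n) -> red(n)]. ⇒ new: red(n).
[4] R1 [red(n) -> locked(n)]. ⇒ new: locked(n).
[5] R4 [locked(n) AND swims(n) -> hot(n)]. ⇒ new: hot(n).
[6] R6 [hot(n) AND valid(n) -> small(n)]. ⇒ new: small(n).
[7] R12 [small(n) AND flies(n) -> visible(n)]. ⇒ new: visible(n).
visible(n) first appears in round 7.

7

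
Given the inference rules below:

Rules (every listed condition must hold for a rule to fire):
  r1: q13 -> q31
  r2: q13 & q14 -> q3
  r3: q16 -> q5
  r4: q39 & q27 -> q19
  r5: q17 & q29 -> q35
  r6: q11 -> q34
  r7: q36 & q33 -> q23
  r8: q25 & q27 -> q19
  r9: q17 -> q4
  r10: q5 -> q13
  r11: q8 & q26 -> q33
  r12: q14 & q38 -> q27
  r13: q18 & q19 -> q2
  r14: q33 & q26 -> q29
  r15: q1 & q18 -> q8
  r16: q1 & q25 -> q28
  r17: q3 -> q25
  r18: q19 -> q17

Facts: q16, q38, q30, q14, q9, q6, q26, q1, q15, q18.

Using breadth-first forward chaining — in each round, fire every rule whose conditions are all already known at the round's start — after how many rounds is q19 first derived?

Round 1 fires r3, r12, r15, giving q5, q27, q8.
Round 2 fires r10, r11, giving q13, q33.
Round 3 fires r1, r2, r14, giving q31, q3, q29.
Round 4 fires r17, giving q25.
Round 5 fires r8, r16, giving q19, q28.
q19 first appears in round 5.

5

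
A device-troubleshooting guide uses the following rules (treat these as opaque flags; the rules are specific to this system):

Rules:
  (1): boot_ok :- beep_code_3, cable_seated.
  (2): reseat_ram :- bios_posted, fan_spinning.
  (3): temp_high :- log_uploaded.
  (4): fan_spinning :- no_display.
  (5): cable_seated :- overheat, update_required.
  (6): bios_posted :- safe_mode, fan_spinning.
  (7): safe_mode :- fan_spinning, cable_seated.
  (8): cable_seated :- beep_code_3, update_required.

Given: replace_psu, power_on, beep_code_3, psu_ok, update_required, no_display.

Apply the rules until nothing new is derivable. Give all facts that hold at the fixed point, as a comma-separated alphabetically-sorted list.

beep_code_3, bios_posted, boot_ok, cable_seated, fan_spinning, no_display, power_on, psu_ok, replace_psu, reseat_ram, safe_mode, update_required

[1] (4) [fan_spinning :- no_display.]; (8) [cable_seated :- beep_code_3, update_required.]. ⇒ new: fan_spinning, cable_seated.
[2] (1) [boot_ok :- beep_code_3, cable_seated.]; (7) [safe_mode :- fan_spinning, cable_seated.]. ⇒ new: boot_ok, safe_mode.
[3] (6) [bios_posted :- safe_mode, fan_spinning.]. ⇒ new: bios_posted.
[4] (2) [reseat_ram :- bios_posted, fan_spinning.]. ⇒ new: reseat_ram.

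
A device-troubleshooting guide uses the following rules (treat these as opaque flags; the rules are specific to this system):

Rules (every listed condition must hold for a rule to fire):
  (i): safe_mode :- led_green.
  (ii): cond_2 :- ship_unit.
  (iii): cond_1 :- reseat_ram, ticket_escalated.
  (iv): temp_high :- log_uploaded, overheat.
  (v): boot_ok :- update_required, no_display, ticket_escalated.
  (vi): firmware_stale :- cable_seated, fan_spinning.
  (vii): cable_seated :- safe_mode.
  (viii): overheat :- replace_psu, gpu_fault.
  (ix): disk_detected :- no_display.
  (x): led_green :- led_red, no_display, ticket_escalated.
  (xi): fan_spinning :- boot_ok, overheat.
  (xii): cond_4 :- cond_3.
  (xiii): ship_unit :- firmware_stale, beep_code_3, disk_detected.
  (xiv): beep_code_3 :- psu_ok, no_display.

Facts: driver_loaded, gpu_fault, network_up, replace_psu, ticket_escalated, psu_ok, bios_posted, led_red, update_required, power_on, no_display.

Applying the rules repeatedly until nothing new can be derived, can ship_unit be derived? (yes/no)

Round 1 — (v), (viii), (ix), (x), (xiv), derive boot_ok, overheat, disk_detected, led_green, beep_code_3.
Round 2 — (i), (xi), derive safe_mode, fan_spinning.
Round 3 — (vii), derive cable_seated.
Round 4 — (vi), derive firmware_stale.
Round 5 — (xiii), derive ship_unit.
Round 6 — (ii), derive cond_2.
ship_unit appears in round 5, so it is derivable.

yes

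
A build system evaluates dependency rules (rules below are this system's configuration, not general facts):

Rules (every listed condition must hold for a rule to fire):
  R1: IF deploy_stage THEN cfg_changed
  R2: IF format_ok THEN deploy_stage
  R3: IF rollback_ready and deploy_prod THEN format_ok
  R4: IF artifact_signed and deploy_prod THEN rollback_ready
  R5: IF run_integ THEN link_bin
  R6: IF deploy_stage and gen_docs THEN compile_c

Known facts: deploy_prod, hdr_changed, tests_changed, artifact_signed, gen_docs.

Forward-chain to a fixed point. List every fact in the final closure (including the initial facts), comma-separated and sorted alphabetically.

Round 1: R4 [IF artifact_signed and deploy_prod THEN rollback_ready]. New: rollback_ready.
Round 2: R3 [IF rollback_ready and deploy_prod THEN format_ok]. New: format_ok.
Round 3: R2 [IF format_ok THEN deploy_stage]. New: deploy_stage.
Round 4: R1 [IF deploy_stage THEN cfg_changed]; R6 [IF deploy_stage and gen_docs THEN compile_c]. New: cfg_changed, compile_c.

artifact_signed, cfg_changed, compile_c, deploy_prod, deploy_stage, format_ok, gen_docs, hdr_changed, rollback_ready, tests_changed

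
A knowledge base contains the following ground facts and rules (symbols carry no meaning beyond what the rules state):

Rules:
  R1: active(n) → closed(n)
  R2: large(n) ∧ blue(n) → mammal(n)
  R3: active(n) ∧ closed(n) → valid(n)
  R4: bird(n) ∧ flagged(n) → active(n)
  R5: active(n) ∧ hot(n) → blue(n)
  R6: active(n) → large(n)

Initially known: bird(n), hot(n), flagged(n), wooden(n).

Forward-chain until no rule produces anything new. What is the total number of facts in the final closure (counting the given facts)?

[1] R4 [bird(n) ∧ flagged(n) → active(n)]. ⇒ new: active(n).
[2] R1 [active(n) → closed(n)]; R5 [active(n) ∧ hot(n) → blue(n)]; R6 [active(n) → large(n)]. ⇒ new: closed(n), blue(n), large(n).
[3] R2 [large(n) ∧ blue(n) → mammal(n)]; R3 [active(n) ∧ closed(n) → valid(n)]. ⇒ new: mammal(n), valid(n).
Closure: {active(n), bird(n), blue(n), closed(n), flagged(n), hot(n), large(n), mammal(n), valid(n), wooden(n)} — 10 facts.

10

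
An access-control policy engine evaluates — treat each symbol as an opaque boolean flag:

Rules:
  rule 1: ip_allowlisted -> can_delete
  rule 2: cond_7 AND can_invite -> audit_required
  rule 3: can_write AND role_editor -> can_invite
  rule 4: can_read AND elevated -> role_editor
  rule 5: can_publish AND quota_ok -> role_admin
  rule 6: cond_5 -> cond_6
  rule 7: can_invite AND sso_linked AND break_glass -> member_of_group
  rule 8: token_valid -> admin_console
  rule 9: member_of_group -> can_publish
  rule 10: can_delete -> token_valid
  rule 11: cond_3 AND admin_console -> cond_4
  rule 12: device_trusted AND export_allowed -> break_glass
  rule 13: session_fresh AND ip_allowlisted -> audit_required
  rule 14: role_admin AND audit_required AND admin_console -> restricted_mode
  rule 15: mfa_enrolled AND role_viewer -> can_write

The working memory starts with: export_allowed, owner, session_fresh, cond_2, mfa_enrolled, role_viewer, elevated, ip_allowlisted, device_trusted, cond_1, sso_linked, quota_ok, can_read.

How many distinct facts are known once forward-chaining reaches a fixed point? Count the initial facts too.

25

Round 1 fires rule 1, rule 4, rule 12, rule 13, rule 15, giving can_delete, role_editor, break_glass, audit_required, can_write.
Round 2 fires rule 3, rule 10, giving can_invite, token_valid.
Round 3 fires rule 7, rule 8, giving member_of_group, admin_console.
Round 4 fires rule 9, giving can_publish.
Round 5 fires rule 5, giving role_admin.
Round 6 fires rule 14, giving restricted_mode.
Closure: {admin_console, audit_required, break_glass, can_delete, can_invite, can_publish, can_read, can_write, cond_1, cond_2, device_trusted, elevated, export_allowed, ip_allowlisted, member_of_group, mfa_enrolled, owner, quota_ok, restricted_mode, role_admin, role_editor, role_viewer, session_fresh, sso_linked, token_valid} — 25 facts.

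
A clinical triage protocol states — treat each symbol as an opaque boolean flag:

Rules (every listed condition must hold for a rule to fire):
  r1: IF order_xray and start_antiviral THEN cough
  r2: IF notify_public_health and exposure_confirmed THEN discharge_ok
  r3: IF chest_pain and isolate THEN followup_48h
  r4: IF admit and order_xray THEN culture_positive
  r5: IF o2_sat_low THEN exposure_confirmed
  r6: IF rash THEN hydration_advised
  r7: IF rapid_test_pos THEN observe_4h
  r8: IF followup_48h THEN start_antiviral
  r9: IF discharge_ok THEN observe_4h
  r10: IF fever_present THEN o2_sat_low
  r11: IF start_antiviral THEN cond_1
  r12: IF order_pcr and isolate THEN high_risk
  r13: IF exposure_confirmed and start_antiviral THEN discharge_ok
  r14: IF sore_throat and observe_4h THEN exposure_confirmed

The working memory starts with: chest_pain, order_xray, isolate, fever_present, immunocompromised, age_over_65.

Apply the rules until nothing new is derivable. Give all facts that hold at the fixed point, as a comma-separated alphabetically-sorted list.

age_over_65, chest_pain, cond_1, cough, discharge_ok, exposure_confirmed, fever_present, followup_48h, immunocompromised, isolate, o2_sat_low, observe_4h, order_xray, start_antiviral

Round 1: r3 [IF chest_pain and isolate THEN followup_48h]; r10 [IF fever_present THEN o2_sat_low]. Adds followup_48h, o2_sat_low.
Round 2: r5 [IF o2_sat_low THEN exposure_confirmed]; r8 [IF followup_48h THEN start_antiviral]. Adds exposure_confirmed, start_antiviral.
Round 3: r1 [IF order_xray and start_antiviral THEN cough]; r11 [IF start_antiviral THEN cond_1]; r13 [IF exposure_confirmed and start_antiviral THEN discharge_ok]. Adds cough, cond_1, discharge_ok.
Round 4: r9 [IF discharge_ok THEN observe_4h]. Adds observe_4h.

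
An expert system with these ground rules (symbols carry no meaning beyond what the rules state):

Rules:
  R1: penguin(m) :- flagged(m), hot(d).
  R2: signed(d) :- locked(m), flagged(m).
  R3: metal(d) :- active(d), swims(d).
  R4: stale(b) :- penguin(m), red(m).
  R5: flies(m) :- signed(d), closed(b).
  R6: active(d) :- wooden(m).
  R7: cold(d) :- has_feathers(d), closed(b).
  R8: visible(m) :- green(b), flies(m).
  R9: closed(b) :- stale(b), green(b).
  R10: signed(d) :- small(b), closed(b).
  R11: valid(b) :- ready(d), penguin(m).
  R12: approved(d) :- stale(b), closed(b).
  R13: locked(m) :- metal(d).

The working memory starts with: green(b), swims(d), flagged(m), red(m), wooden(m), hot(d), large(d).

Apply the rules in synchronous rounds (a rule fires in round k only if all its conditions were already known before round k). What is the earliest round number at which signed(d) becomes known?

4

Round 1 fires R1, R6, giving penguin(m), active(d).
Round 2 fires R3, R4, giving metal(d), stale(b).
Round 3 fires R9, R13, giving closed(b), locked(m).
Round 4 fires R2, R12, giving signed(d), approved(d).
signed(d) first appears in round 4.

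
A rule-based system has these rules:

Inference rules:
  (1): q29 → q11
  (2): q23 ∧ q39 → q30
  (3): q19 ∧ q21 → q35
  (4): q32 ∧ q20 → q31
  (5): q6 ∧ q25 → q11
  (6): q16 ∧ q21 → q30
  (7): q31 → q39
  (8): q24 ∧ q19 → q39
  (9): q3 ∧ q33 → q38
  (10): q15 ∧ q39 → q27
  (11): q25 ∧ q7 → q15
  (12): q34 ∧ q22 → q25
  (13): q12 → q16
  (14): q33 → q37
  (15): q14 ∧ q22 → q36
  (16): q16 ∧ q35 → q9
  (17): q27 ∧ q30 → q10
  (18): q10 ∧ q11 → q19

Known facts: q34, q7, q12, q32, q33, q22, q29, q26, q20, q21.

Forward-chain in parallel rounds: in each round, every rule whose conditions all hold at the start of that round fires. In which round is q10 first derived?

4

Round 1: (1) [q29 → q11]; (4) [q32 ∧ q20 → q31]; (12) [q34 ∧ q22 → q25]; (13) [q12 → q16]; (14) [q33 → q37]. Adds q11, q31, q25, q16, q37.
Round 2: (6) [q16 ∧ q21 → q30]; (7) [q31 → q39]; (11) [q25 ∧ q7 → q15]. Adds q30, q39, q15.
Round 3: (10) [q15 ∧ q39 → q27]. Adds q27.
Round 4: (17) [q27 ∧ q30 → q10]. Adds q10.
q10 first appears in round 4.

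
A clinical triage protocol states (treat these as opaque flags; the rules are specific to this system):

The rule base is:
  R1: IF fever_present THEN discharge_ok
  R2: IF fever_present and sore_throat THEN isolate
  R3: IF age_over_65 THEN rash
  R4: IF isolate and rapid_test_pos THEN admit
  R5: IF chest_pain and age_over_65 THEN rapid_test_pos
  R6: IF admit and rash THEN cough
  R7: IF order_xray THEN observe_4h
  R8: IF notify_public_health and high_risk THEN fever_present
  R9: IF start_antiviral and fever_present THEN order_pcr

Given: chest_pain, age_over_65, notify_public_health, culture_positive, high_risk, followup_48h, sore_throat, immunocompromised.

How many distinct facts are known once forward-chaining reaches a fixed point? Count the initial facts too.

15

Round 1 — R3, R5, R8, derive rash, rapid_test_pos, fever_present.
Round 2 — R1, R2, derive discharge_ok, isolate.
Round 3 — R4, derive admit.
Round 4 — R6, derive cough.
Closure: {admit, age_over_65, chest_pain, cough, culture_positive, discharge_ok, fever_present, followup_48h, high_risk, immunocompromised, isolate, notify_public_health, rapid_test_pos, rash, sore_throat} — 15 facts.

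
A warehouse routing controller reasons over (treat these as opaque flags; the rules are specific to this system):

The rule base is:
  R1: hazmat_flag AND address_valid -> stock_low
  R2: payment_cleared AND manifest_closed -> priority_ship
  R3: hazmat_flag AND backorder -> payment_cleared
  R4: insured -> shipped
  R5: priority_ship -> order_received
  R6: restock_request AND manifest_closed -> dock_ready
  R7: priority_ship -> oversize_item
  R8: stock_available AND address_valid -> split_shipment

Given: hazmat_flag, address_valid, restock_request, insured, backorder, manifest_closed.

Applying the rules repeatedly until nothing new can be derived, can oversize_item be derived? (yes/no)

Round 1: R1 [hazmat_flag AND address_valid -> stock_low]; R3 [hazmat_flag AND backorder -> payment_cleared]; R4 [insured -> shipped]; R6 [restock_request AND manifest_closed -> dock_ready]. New: stock_low, payment_cleared, shipped, dock_ready.
Round 2: R2 [payment_cleared AND manifest_closed -> priority_ship]. New: priority_ship.
Round 3: R5 [priority_ship -> order_received]; R7 [priority_ship -> oversize_item]. New: order_received, oversize_item.
oversize_item appears in round 3, so it is derivable.

yes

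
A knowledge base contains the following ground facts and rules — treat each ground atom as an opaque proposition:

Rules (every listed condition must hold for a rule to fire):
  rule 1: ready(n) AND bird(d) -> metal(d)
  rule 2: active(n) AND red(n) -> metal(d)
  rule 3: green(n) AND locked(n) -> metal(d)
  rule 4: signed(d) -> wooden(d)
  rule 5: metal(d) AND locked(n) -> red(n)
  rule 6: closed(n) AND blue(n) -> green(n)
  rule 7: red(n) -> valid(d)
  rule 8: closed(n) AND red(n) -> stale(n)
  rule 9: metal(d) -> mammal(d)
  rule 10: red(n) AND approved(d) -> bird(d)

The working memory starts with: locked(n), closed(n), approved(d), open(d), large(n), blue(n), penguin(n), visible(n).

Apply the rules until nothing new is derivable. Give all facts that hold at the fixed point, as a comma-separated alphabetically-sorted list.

Round 1 — rule 6, derive green(n).
Round 2 — rule 3, derive metal(d).
Round 3 — rule 5, rule 9, derive red(n), mammal(d).
Round 4 — rule 7, rule 8, rule 10, derive valid(d), stale(n), bird(d).

approved(d), bird(d), blue(n), closed(n), green(n), large(n), locked(n), mammal(d), metal(d), open(d), penguin(n), red(n), stale(n), valid(d), visible(n)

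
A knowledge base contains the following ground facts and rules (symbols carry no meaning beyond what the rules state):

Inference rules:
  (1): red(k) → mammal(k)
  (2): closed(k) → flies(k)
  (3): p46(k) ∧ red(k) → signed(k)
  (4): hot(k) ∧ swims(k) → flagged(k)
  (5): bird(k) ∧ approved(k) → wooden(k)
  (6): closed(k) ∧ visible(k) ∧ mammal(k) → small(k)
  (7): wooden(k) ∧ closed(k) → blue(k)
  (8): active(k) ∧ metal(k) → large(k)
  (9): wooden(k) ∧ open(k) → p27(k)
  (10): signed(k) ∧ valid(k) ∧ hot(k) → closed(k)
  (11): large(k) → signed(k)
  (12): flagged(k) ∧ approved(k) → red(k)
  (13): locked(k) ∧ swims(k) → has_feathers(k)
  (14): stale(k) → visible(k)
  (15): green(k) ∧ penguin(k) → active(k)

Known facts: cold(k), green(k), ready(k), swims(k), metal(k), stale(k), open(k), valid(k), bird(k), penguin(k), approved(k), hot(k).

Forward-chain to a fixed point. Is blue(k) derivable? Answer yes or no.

yes

Round 1 — (4), (5), (14), (15), derive flagged(k), wooden(k), visible(k), active(k).
Round 2 — (8), (9), (12), derive large(k), p27(k), red(k).
Round 3 — (1), (11), derive mammal(k), signed(k).
Round 4 — (10), derive closed(k).
Round 5 — (2), (6), (7), derive flies(k), small(k), blue(k).
blue(k) appears in round 5, so it is derivable.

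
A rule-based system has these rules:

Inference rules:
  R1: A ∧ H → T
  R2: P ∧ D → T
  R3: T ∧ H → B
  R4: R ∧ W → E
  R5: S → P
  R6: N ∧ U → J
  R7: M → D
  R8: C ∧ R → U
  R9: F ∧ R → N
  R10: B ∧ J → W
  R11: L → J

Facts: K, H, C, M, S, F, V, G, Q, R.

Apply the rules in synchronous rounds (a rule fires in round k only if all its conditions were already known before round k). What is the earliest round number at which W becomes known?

4

Round 1 — R5, R7, R8, R9, derive P, D, U, N.
Round 2 — R2, R6, derive T, J.
Round 3 — R3, derive B.
Round 4 — R10, derive W.
W first appears in round 4.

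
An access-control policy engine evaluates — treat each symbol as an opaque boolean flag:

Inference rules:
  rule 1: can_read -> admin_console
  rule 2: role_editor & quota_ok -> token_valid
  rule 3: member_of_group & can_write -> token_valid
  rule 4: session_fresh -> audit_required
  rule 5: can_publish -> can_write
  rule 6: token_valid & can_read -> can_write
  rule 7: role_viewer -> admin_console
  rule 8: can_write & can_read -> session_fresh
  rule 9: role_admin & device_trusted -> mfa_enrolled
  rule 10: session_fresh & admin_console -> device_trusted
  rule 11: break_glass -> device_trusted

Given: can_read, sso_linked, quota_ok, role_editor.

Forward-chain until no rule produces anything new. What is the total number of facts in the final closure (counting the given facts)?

10

Round 1: rule 1 [can_read -> admin_console]; rule 2 [role_editor & quota_ok -> token_valid]. New: admin_console, token_valid.
Round 2: rule 6 [token_valid & can_read -> can_write]. New: can_write.
Round 3: rule 8 [can_write & can_read -> session_fresh]. New: session_fresh.
Round 4: rule 4 [session_fresh -> audit_required]; rule 10 [session_fresh & admin_console -> device_trusted]. New: audit_required, device_trusted.
Closure: {admin_console, audit_required, can_read, can_write, device_trusted, quota_ok, role_editor, session_fresh, sso_linked, token_valid} — 10 facts.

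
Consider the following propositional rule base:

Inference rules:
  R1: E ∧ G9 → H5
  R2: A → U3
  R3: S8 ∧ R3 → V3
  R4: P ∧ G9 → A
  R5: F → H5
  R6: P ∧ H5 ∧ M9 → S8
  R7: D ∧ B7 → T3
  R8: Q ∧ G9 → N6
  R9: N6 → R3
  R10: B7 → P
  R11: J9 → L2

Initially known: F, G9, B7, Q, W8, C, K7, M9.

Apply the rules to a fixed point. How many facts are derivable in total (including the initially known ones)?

16

Round 1: R5 [F → H5]; R8 [Q ∧ G9 → N6]; R10 [B7 → P]. Adds H5, N6, P.
Round 2: R4 [P ∧ G9 → A]; R6 [P ∧ H5 ∧ M9 → S8]; R9 [N6 → R3]. Adds A, S8, R3.
Round 3: R2 [A → U3]; R3 [S8 ∧ R3 → V3]. Adds U3, V3.
Closure: {A, B7, C, F, G9, H5, K7, M9, N6, P, Q, R3, S8, U3, V3, W8} — 16 facts.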